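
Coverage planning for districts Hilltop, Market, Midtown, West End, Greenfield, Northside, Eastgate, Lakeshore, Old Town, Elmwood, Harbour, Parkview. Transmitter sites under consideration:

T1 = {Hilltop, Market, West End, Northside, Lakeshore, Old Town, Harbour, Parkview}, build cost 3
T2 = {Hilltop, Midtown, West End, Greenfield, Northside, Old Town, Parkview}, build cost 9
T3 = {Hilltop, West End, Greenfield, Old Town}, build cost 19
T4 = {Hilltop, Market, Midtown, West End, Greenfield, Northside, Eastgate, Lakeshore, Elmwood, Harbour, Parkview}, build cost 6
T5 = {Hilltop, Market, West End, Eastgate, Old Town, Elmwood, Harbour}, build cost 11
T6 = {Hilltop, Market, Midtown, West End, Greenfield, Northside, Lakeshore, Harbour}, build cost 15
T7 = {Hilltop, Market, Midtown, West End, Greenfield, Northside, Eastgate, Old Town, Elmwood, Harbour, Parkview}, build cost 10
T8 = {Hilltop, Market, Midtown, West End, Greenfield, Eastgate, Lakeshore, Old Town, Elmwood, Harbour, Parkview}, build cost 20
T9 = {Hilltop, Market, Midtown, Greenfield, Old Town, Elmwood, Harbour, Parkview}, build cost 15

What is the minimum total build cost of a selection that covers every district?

T1, T4 cover every district at build cost 3 + 6 = 9.
Any cover uses at least 2 transmitter sites; among all covering selections none totals below 9.

9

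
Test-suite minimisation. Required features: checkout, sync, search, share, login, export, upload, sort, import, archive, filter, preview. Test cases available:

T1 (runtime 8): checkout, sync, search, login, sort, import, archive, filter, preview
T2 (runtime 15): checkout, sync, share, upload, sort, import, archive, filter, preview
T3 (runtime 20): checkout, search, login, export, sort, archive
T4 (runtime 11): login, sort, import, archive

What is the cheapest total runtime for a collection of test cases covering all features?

T2, T3 cover every feature at runtime 15 + 20 = 35.
Any cover uses at least 2 test cases; among all covering selections none totals below 35.
Greedy by coverage-per-runtime would pick T1, T2, T3 for 43 — worse than the optimum 35.

35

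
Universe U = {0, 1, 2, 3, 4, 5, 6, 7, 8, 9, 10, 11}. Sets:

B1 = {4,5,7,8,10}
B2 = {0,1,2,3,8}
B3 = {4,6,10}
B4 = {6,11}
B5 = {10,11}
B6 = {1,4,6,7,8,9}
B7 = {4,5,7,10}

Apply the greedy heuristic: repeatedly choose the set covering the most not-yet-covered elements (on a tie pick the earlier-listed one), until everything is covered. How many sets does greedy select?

4

Pick 1: B6 covers 6 new elements (1, 4, 6, 7, 8, 9).
Pick 2: B2 covers 3 new elements (0, 2, 3).
Pick 3: B1 covers 2 new elements (5, 10).
Pick 4: B4 covers 1 new elements (11).
Greedy uses 4 sets.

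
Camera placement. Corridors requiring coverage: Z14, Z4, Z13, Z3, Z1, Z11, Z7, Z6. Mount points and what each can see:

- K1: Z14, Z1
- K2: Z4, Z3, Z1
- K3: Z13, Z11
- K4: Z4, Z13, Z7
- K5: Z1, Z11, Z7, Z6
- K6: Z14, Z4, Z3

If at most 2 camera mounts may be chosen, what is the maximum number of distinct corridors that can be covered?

Choosing K5, K6 covers {Z14, Z4, Z3, Z1, Z11, Z7, Z6} — 7 corridors.
No choice of 2 camera mounts does better; here Z13 is left uncovered.

7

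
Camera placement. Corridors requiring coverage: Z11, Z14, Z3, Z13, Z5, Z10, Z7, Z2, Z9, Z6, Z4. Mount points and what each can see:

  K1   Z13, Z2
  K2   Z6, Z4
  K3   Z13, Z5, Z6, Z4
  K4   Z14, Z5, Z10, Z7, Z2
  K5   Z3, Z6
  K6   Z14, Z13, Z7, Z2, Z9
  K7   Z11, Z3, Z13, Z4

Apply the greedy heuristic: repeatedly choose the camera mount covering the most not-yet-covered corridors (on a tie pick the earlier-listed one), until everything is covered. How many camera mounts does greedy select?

4

Pick 1: K4 covers 5 new corridors (Z14, Z5, Z10, Z7, Z2).
Pick 2: K7 covers 4 new corridors (Z11, Z3, Z13, Z4).
Pick 3: K2 covers 1 new corridors (Z6).
Pick 4: K6 covers 1 new corridors (Z9).
Greedy uses 4 camera mounts.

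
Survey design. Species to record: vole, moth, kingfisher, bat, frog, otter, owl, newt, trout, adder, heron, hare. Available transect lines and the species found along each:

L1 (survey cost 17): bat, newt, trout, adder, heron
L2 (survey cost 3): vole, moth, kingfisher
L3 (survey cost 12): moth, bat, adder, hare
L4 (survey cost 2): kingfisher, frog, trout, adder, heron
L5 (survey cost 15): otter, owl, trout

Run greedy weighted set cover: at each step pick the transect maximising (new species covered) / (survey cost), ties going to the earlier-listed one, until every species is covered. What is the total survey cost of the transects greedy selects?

Pick 1: L4 adds 5 new (kingfisher, frog, trout, adder, heron) at survey cost 2 (ratio 5/2).
Pick 2: L2 adds 2 new (vole, moth) at survey cost 3 (ratio 2/3).
Pick 3: L3 adds 2 new (bat, hare) at survey cost 12 (ratio 2/12).
Pick 4: L5 adds 2 new (otter, owl) at survey cost 15 (ratio 2/15).
Pick 5: L1 adds 1 new (newt) at survey cost 17 (ratio 1/17).
Greedy total survey cost: 2 + 3 + 12 + 15 + 17 = 49.

49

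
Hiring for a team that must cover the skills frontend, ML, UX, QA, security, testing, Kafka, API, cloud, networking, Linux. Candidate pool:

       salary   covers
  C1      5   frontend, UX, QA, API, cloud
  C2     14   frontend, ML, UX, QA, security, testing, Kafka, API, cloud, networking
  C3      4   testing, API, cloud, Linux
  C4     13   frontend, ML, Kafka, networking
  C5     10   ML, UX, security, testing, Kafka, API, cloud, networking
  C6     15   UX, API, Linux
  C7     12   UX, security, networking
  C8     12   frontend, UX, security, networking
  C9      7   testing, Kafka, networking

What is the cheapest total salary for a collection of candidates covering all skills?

18

C2, C3 cover every skill at salary 14 + 4 = 18.
Any cover uses at least 2 candidates; among all covering selections none totals below 18.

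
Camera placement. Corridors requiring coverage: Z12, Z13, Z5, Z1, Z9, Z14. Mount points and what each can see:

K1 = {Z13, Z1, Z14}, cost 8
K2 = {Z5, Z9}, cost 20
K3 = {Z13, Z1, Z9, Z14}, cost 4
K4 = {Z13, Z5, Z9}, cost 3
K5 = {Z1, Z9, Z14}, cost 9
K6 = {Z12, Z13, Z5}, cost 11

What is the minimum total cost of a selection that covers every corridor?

15

K3, K6 cover every corridor at cost 4 + 11 = 15.
Any cover uses at least 2 camera mounts; among all covering selections none totals below 15.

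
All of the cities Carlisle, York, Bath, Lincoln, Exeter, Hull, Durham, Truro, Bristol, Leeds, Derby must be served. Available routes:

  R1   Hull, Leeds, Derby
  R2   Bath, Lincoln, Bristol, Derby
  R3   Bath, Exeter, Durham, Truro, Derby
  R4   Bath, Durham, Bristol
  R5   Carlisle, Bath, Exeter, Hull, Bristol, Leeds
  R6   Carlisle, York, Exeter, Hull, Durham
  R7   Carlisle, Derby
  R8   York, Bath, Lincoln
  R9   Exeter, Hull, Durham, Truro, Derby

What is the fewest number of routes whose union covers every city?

R3, R5, R8 together cover {Carlisle, York, Bath, Lincoln, Exeter, Hull, Durham, Truro, Bristol, Leeds, Derby} — every city.
No 2 of the 9 routes cover everything (all 36 pairs fall short), so 3 is minimum.

3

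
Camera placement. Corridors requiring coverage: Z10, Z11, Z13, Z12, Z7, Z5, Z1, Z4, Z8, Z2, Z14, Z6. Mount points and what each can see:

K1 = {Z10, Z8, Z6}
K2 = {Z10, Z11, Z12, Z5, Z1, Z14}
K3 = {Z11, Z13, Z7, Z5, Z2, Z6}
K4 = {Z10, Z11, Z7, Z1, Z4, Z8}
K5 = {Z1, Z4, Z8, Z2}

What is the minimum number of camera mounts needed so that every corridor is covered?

K2, K3, K4 together cover {Z10, Z11, Z13, Z12, Z7, Z5, Z1, Z4, Z8, Z2, Z14, Z6} — every corridor.
No 2 of the 5 camera mounts cover everything (all 10 pairs fall short), so 3 is minimum.

3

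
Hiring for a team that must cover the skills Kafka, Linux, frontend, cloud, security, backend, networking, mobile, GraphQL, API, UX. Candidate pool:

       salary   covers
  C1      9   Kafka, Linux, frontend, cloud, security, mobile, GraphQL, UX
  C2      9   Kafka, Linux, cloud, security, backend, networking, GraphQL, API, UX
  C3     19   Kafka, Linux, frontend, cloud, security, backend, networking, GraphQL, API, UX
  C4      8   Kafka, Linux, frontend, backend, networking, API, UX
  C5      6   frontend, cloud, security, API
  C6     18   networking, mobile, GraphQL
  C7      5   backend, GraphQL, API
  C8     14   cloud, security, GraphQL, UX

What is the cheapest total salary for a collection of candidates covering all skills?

17

C1, C4 cover every skill at salary 9 + 8 = 17.
Any cover uses at least 2 candidates; among all covering selections none totals below 17.
Greedy by coverage-per-salary would pick C2, C1 for 18 — worse than the optimum 17.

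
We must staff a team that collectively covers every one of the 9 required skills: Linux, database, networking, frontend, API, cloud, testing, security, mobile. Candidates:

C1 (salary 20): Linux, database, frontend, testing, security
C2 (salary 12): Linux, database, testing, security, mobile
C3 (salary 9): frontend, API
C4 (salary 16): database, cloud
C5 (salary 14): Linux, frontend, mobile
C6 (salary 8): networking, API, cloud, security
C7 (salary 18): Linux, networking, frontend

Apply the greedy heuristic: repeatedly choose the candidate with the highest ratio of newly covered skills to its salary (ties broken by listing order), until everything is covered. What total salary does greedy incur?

29

Pick 1: C6 adds 4 new (networking, API, cloud, security) at salary 8 (ratio 4/8).
Pick 2: C2 adds 4 new (Linux, database, testing, mobile) at salary 12 (ratio 4/12).
Pick 3: C3 adds 1 new (frontend) at salary 9 (ratio 1/9).
Greedy total salary: 8 + 12 + 9 = 29.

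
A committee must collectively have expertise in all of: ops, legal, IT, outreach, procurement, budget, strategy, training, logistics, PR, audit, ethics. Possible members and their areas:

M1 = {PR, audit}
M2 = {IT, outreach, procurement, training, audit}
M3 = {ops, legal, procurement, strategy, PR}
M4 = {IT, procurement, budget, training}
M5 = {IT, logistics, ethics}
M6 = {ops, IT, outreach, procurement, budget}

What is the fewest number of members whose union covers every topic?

4

M2, M3, M4, M5 together cover {ops, legal, IT, outreach, procurement, budget, strategy, training, logistics, PR, audit, ethics} — every topic.
No 3 of the 6 members cover everything (all 20 triples fall short), so 4 is minimum.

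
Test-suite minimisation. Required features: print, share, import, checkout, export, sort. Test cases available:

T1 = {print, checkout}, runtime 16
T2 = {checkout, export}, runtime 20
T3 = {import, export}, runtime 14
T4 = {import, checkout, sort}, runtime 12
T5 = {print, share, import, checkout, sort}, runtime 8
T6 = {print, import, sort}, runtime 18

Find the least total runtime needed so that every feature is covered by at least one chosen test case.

T3, T5 cover every feature at runtime 14 + 8 = 22.
Any cover uses at least 2 test cases; among all covering selections none totals below 22.

22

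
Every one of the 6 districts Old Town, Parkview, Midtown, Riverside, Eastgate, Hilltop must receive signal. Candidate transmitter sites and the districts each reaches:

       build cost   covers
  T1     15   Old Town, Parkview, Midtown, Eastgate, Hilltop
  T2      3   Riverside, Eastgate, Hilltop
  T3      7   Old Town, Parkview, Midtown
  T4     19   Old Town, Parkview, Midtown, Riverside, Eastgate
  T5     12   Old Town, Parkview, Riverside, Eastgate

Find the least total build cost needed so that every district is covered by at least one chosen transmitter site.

T2, T3 cover every district at build cost 3 + 7 = 10.
Any cover uses at least 2 transmitter sites; among all covering selections none totals below 10.

10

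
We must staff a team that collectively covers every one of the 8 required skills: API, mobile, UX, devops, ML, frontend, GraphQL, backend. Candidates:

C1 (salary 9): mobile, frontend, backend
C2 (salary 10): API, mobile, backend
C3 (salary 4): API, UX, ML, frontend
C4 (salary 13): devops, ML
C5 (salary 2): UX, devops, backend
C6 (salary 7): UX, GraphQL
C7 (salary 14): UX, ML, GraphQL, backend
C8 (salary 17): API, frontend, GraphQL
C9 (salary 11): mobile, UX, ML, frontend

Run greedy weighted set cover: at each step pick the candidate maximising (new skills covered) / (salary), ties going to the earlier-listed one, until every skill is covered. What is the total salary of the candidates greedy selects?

Pick 1: C5 adds 3 new (UX, devops, backend) at salary 2 (ratio 3/2).
Pick 2: C3 adds 3 new (API, ML, frontend) at salary 4 (ratio 3/4).
Pick 3: C6 adds 1 new (GraphQL) at salary 7 (ratio 1/7).
Pick 4: C1 adds 1 new (mobile) at salary 9 (ratio 1/9).
Greedy total salary: 2 + 4 + 7 + 9 = 22.

22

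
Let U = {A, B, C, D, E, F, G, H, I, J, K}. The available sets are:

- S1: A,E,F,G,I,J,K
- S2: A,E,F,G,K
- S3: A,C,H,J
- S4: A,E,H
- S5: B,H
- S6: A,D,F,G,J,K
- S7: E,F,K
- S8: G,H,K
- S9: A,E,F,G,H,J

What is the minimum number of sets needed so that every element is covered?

4

S1, S3, S5, S6 together cover {A, B, C, D, E, F, G, H, I, J, K} — every element.
No 3 of the 9 sets cover everything (all 84 triples fall short), so 4 is minimum.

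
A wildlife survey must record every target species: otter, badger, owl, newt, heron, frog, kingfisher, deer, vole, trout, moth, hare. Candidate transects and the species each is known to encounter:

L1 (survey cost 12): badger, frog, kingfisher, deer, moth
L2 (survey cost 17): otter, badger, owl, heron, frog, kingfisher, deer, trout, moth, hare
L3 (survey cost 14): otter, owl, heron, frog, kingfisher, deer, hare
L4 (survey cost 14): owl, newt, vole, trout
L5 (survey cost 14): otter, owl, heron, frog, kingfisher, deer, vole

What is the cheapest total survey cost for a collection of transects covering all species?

L2, L4 cover every species at survey cost 17 + 14 = 31.
Any cover uses at least 2 transects; among all covering selections none totals below 31.

31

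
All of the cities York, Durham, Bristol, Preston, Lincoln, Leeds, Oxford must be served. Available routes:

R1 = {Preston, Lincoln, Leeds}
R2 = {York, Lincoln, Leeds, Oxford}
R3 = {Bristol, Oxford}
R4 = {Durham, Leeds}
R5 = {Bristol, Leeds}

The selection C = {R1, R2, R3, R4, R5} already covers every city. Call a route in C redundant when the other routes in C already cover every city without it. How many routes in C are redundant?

2

Drop R1: Preston uncovered — not redundant.
Drop R2: York uncovered — not redundant.
Drop R3: the rest still cover every city — redundant.
Drop R4: Durham uncovered — not redundant.
Drop R5: the rest still cover every city — redundant.
2 redundant: R3, R5.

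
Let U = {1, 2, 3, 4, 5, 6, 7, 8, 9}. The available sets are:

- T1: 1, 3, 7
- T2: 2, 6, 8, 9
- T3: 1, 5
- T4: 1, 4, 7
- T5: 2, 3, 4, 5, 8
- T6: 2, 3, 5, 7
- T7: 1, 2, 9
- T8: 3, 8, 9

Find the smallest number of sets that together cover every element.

T1, T2, T5 together cover {1, 2, 3, 4, 5, 6, 7, 8, 9} — every element.
No 2 of the 8 sets cover everything (all 28 pairs fall short), so 3 is minimum.

3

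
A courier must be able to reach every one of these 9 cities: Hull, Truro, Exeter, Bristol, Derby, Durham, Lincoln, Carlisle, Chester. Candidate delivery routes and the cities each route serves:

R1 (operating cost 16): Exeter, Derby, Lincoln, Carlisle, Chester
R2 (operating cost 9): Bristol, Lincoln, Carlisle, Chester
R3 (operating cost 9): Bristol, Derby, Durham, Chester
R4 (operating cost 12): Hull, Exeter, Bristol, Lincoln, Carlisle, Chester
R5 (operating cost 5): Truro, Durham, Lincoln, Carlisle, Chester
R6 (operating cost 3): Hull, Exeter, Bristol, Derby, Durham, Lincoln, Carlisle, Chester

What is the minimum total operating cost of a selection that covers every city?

8

R5, R6 cover every city at operating cost 5 + 3 = 8.
Any cover uses at least 2 routes; among all covering selections none totals below 8.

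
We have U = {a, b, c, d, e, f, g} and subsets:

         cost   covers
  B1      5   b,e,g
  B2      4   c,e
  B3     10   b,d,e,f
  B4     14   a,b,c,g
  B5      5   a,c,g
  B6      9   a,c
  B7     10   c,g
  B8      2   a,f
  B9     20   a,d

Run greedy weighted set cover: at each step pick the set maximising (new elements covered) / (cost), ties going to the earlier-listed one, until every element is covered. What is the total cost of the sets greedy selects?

Pick 1: B8 adds 2 new (a, f) at cost 2 (ratio 2/2).
Pick 2: B1 adds 3 new (b, e, g) at cost 5 (ratio 3/5).
Pick 3: B2 adds 1 new (c) at cost 4 (ratio 1/4).
Pick 4: B3 adds 1 new (d) at cost 10 (ratio 1/10).
Greedy total cost: 2 + 5 + 4 + 10 = 21. (The true optimum is 15, so greedy overshoots here.)

21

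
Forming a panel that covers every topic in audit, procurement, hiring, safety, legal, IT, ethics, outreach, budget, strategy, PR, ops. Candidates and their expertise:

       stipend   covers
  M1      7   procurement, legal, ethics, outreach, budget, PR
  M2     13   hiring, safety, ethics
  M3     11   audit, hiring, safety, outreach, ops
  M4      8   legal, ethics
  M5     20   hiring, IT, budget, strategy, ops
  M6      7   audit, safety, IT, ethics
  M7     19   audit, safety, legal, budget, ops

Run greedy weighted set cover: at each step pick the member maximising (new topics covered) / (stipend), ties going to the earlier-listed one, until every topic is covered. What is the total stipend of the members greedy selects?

Pick 1: M1 adds 6 new (procurement, legal, ethics, outreach, budget, PR) at stipend 7 (ratio 6/7).
Pick 2: M6 adds 3 new (audit, safety, IT) at stipend 7 (ratio 3/7).
Pick 3: M3 adds 2 new (hiring, ops) at stipend 11 (ratio 2/11).
Pick 4: M5 adds 1 new (strategy) at stipend 20 (ratio 1/20).
Greedy total stipend: 7 + 7 + 11 + 20 = 45. (The true optimum is 34, so greedy overshoots here.)

45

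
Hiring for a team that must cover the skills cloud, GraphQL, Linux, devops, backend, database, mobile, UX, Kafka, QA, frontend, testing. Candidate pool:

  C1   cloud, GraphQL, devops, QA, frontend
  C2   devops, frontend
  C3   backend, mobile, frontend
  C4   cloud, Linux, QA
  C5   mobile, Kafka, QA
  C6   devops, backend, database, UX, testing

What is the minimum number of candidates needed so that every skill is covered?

4

C1, C4, C5, C6 together cover {cloud, GraphQL, Linux, devops, backend, database, mobile, UX, Kafka, QA, frontend, testing} — every skill.
No 3 of the 6 candidates cover everything (all 20 triples fall short), so 4 is minimum.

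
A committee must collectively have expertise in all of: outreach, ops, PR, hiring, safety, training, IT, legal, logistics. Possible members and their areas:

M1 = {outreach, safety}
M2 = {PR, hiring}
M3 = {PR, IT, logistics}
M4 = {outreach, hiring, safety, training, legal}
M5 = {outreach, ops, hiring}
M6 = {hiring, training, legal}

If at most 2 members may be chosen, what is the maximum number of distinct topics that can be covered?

Choosing M3, M4 covers {outreach, PR, hiring, safety, training, IT, legal, logistics} — 8 topics.
No choice of 2 members does better; here ops is left uncovered.

8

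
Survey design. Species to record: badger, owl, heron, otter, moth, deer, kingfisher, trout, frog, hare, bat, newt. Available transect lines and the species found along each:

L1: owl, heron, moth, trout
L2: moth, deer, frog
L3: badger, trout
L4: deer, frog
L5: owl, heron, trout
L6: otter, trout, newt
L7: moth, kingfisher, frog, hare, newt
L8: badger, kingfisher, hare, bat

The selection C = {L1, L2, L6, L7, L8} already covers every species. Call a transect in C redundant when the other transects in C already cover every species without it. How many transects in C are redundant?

Drop L1: owl, heron uncovered — not redundant.
Drop L2: deer uncovered — not redundant.
Drop L6: otter uncovered — not redundant.
Drop L7: the rest still cover every species — redundant.
Drop L8: badger, bat uncovered — not redundant.
1 redundant: L7.

1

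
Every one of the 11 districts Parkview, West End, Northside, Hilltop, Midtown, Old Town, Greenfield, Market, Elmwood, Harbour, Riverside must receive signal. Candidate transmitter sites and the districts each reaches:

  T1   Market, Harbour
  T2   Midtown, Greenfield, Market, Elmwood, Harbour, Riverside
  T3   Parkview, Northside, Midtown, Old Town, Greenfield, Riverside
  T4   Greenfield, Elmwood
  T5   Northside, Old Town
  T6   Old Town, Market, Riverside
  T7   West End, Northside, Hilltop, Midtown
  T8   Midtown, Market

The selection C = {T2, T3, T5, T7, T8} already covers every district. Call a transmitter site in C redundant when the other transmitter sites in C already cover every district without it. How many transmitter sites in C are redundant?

Drop T2: Elmwood, Harbour uncovered — not redundant.
Drop T3: Parkview uncovered — not redundant.
Drop T5: the rest still cover every district — redundant.
Drop T7: West End, Hilltop uncovered — not redundant.
Drop T8: the rest still cover every district — redundant.
2 redundant: T5, T8.

2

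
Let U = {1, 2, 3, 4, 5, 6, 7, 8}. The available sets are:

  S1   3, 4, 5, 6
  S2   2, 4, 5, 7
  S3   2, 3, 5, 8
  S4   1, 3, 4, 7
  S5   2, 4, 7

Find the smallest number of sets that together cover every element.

3

S1, S3, S4 together cover {1, 2, 3, 4, 5, 6, 7, 8} — every element.
No 2 of the 5 sets cover everything (all 10 pairs fall short), so 3 is minimum.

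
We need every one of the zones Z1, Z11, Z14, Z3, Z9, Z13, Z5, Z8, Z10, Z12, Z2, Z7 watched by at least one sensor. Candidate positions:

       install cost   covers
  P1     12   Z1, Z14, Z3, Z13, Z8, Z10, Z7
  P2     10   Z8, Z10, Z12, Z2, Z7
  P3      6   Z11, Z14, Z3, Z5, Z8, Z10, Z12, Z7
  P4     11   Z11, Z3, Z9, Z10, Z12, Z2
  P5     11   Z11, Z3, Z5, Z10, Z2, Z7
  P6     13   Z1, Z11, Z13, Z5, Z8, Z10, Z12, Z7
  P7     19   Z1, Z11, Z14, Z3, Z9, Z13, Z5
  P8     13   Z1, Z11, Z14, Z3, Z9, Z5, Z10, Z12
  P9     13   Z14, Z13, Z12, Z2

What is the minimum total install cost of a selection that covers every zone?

P2, P7 cover every zone at install cost 10 + 19 = 29.
Any cover uses at least 2 sensor positions; among all covering selections none totals below 29.

29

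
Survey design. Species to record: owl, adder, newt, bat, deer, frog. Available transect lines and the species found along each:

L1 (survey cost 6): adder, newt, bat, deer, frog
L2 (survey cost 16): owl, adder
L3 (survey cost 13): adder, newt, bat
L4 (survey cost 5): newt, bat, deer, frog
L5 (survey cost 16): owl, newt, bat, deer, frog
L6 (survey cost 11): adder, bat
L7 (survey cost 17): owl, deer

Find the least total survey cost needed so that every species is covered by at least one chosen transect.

L2, L4 cover every species at survey cost 16 + 5 = 21.
Any cover uses at least 2 transects; among all covering selections none totals below 21.

21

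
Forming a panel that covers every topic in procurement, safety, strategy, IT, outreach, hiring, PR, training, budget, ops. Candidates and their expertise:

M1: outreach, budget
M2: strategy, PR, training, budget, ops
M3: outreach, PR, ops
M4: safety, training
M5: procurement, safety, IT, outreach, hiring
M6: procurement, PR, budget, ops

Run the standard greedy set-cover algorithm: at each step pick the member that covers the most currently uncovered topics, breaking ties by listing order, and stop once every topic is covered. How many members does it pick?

2

Pick 1: M2 covers 5 new topics (strategy, PR, training, budget, ops).
Pick 2: M5 covers 5 new topics (procurement, safety, IT, outreach, hiring).
Greedy uses 2 members.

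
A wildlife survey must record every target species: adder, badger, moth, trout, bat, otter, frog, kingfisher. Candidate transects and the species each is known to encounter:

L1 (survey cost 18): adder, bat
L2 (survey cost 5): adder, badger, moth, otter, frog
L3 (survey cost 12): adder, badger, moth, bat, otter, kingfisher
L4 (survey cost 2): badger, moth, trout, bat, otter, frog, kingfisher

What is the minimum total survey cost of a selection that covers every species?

7

L2, L4 cover every species at survey cost 5 + 2 = 7.
Any cover uses at least 2 transects; among all covering selections none totals below 7.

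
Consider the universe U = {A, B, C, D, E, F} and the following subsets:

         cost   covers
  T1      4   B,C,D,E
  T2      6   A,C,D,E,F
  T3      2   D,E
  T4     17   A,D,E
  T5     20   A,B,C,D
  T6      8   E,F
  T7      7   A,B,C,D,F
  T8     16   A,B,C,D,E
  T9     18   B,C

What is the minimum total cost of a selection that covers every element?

T3, T7 cover every element at cost 2 + 7 = 9.
Any cover uses at least 2 sets; among all covering selections none totals below 9.
Greedy by coverage-per-cost would pick T1, T2 for 10 — worse than the optimum 9.

9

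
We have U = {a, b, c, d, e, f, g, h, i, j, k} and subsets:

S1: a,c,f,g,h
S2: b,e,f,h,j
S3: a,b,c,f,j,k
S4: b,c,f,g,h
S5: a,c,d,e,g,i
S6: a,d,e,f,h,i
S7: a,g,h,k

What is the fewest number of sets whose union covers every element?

S1, S3, S5 together cover {a, b, c, d, e, f, g, h, i, j, k} — every element.
No 2 of the 7 sets cover everything (all 21 pairs fall short), so 3 is minimum.

3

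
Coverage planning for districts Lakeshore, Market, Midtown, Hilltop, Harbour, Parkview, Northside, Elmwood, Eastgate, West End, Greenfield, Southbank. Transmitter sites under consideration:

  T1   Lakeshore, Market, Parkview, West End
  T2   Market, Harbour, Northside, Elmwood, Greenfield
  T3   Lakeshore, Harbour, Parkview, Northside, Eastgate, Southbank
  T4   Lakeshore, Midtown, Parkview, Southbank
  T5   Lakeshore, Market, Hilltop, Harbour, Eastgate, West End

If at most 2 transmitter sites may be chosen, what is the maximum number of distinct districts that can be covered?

Choosing T2, T3 covers {Lakeshore, Market, Harbour, Parkview, Northside, Elmwood, Eastgate, Greenfield, Southbank} — 9 districts.
No choice of 2 transmitter sites does better; here Midtown, Hilltop, West End are left uncovered.

9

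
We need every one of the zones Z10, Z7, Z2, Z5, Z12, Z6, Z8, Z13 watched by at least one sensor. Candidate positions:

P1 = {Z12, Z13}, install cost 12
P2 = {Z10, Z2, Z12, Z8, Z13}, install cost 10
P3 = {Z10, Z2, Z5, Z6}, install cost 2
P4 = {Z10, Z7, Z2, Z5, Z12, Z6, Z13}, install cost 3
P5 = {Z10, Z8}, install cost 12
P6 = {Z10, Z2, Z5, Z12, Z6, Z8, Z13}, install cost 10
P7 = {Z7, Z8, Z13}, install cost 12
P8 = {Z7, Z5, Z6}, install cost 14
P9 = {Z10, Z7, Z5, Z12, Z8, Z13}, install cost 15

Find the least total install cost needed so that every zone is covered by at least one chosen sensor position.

P2, P4 cover every zone at install cost 10 + 3 = 13.
Any cover uses at least 2 sensor positions; among all covering selections none totals below 13.

13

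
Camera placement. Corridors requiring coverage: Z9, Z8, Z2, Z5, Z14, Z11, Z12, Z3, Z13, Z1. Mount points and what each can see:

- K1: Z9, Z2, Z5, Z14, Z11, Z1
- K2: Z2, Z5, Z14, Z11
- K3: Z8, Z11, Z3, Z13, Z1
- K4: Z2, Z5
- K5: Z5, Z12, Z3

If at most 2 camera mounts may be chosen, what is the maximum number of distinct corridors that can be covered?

Choosing K1, K3 covers {Z9, Z8, Z2, Z5, Z14, Z11, Z3, Z13, Z1} — 9 corridors.
No choice of 2 camera mounts does better; here Z12 is left uncovered.

9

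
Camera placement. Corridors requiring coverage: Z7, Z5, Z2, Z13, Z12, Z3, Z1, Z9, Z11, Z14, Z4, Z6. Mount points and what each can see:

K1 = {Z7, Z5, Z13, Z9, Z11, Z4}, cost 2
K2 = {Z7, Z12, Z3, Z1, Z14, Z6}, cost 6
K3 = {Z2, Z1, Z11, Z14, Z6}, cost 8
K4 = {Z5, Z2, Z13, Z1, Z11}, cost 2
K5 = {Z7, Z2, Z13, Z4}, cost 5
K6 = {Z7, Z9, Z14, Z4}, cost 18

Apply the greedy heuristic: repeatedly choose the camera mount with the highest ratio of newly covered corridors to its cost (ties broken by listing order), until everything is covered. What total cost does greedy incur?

10

Pick 1: K1 adds 6 new (Z7, Z5, Z13, Z9, Z11, Z4) at cost 2 (ratio 6/2).
Pick 2: K4 adds 2 new (Z2, Z1) at cost 2 (ratio 2/2).
Pick 3: K2 adds 4 new (Z12, Z3, Z14, Z6) at cost 6 (ratio 4/6).
Greedy total cost: 2 + 2 + 6 = 10.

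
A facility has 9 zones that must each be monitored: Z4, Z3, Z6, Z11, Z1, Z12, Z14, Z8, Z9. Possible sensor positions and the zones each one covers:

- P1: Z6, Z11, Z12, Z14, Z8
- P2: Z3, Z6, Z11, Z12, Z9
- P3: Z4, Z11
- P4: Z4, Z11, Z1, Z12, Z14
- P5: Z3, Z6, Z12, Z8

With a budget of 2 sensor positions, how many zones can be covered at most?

8

Choosing P2, P4 covers {Z4, Z3, Z6, Z11, Z1, Z12, Z14, Z9} — 8 zones.
No choice of 2 sensor positions does better; here Z8 is left uncovered.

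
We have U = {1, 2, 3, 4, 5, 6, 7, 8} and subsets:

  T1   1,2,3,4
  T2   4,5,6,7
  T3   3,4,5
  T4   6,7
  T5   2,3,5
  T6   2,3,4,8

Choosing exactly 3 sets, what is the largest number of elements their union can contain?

Choosing T1, T2, T6 covers {1, 2, 3, 4, 5, 6, 7, 8} — 8 elements.
That is all 8 elements.

8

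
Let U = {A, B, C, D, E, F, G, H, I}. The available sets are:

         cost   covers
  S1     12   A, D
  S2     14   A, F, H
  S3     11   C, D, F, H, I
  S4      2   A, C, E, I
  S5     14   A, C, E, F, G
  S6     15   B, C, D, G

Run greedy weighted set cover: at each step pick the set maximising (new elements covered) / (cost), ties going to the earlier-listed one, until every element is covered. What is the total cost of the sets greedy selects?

Pick 1: S4 adds 4 new (A, C, E, I) at cost 2 (ratio 4/2).
Pick 2: S3 adds 3 new (D, F, H) at cost 11 (ratio 3/11).
Pick 3: S6 adds 2 new (B, G) at cost 15 (ratio 2/15).
Greedy total cost: 2 + 11 + 15 = 28.

28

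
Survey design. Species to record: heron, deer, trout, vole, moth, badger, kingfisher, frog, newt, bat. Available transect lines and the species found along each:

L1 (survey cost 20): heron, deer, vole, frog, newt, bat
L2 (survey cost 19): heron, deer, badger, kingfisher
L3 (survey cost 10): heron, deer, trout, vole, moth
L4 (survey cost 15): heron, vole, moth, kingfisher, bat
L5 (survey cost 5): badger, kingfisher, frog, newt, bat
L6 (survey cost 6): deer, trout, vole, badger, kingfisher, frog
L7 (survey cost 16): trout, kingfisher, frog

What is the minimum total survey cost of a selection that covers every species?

L3, L5 cover every species at survey cost 10 + 5 = 15.
Any cover uses at least 2 transects; among all covering selections none totals below 15.

15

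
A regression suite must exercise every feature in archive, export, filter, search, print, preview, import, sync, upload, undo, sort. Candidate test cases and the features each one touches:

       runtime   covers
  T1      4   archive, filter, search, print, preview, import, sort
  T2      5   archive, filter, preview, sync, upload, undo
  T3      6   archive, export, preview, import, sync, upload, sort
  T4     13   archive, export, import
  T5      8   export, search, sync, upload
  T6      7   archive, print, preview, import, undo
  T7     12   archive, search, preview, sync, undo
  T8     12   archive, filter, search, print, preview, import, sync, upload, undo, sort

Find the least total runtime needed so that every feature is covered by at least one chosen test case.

T1, T2, T3 cover every feature at runtime 4 + 5 + 6 = 15.
Any cover uses at least 2 test cases; among all covering selections none totals below 15.

15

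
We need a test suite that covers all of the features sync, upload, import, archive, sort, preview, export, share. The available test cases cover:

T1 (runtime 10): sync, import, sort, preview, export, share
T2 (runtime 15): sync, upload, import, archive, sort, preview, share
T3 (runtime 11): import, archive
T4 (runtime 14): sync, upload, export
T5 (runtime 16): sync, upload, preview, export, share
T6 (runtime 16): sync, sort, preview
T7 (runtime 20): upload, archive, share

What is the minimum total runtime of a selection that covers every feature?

25

T1, T2 cover every feature at runtime 10 + 15 = 25.
Any cover uses at least 2 test cases; among all covering selections none totals below 25.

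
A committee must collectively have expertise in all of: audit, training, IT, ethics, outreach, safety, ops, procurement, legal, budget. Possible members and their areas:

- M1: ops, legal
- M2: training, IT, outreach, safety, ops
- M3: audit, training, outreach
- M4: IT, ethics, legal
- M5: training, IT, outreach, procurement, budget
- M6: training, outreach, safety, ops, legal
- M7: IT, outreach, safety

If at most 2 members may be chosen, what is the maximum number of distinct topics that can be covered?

8

Choosing M5, M6 covers {training, IT, outreach, safety, ops, procurement, legal, budget} — 8 topics.
No choice of 2 members does better; here audit, ethics are left uncovered.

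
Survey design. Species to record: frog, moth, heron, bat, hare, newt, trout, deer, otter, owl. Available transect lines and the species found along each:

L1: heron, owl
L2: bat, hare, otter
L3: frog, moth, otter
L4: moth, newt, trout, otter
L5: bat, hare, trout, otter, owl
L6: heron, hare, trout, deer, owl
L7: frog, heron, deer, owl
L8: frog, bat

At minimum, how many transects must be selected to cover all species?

3

L2, L4, L7 together cover {frog, moth, heron, bat, hare, newt, trout, deer, otter, owl} — every species.
No 2 of the 8 transects cover everything (all 28 pairs fall short), so 3 is minimum.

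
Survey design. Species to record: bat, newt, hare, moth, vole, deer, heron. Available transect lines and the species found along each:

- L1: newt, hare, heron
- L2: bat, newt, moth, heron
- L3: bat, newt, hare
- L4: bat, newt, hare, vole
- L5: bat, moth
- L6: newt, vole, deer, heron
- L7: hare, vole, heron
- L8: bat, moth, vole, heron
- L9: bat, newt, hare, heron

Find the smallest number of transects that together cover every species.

3

L1, L2, L6 together cover {bat, newt, hare, moth, vole, deer, heron} — every species.
No 2 of the 9 transects cover everything (all 36 pairs fall short), so 3 is minimum.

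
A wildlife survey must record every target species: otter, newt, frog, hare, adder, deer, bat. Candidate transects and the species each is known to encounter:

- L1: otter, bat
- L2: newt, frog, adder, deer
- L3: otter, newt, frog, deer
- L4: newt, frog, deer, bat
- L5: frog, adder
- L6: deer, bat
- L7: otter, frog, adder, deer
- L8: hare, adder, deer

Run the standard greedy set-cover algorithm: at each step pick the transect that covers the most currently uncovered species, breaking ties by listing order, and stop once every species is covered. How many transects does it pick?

Pick 1: L2 covers 4 new species (newt, frog, adder, deer).
Pick 2: L1 covers 2 new species (otter, bat).
Pick 3: L8 covers 1 new species (hare).
Greedy uses 3 transects.

3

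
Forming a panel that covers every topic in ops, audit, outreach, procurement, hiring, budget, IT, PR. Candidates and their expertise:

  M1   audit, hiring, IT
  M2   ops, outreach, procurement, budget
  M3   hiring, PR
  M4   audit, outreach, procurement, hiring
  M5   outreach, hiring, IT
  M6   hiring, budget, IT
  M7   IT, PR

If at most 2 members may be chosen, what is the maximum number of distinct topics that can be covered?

7

Choosing M1, M2 covers {ops, audit, outreach, procurement, hiring, budget, IT} — 7 topics.
No choice of 2 members does better; here PR is left uncovered.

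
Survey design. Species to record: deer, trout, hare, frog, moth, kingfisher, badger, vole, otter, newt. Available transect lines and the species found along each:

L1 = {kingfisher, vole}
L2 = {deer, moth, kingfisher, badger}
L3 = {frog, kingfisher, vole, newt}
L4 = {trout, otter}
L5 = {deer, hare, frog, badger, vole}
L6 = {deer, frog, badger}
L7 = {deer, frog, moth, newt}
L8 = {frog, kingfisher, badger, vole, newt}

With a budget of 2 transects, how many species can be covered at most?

Choosing L2, L3 covers {deer, frog, moth, kingfisher, badger, vole, newt} — 7 species.
No choice of 2 transects does better; here trout, hare, otter are left uncovered.

7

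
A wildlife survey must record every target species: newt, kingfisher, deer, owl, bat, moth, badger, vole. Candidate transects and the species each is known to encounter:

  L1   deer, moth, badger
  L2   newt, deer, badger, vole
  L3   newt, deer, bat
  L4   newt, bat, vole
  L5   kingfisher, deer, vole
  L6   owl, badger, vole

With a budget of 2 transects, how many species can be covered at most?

Choosing L1, L4 covers {newt, deer, bat, moth, badger, vole} — 6 species.
No choice of 2 transects does better; here kingfisher, owl are left uncovered.

6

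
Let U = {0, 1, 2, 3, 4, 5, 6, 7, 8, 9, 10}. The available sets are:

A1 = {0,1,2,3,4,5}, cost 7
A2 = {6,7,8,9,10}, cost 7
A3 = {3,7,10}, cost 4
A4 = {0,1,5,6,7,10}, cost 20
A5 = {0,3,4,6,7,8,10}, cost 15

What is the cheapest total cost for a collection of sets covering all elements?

14

A1, A2 cover every element at cost 7 + 7 = 14.
Any cover uses at least 2 sets; among all covering selections none totals below 14.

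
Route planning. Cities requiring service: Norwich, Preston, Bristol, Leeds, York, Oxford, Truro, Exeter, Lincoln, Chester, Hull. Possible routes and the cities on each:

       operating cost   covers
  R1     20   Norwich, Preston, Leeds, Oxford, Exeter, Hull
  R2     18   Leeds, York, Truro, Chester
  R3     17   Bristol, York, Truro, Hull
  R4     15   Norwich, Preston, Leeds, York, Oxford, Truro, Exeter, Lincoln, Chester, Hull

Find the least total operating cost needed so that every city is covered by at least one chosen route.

32

R3, R4 cover every city at operating cost 17 + 15 = 32.
Any cover uses at least 2 routes; among all covering selections none totals below 32.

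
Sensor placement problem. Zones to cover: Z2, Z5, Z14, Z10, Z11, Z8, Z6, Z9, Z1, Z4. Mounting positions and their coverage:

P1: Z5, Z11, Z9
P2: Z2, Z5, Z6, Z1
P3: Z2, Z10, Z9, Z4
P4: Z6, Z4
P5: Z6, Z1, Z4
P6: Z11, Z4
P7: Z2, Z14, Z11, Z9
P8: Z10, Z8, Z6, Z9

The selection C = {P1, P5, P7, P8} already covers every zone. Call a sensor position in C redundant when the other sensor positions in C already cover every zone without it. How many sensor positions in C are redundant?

Drop P1: Z5 uncovered — not redundant.
Drop P5: Z1, Z4 uncovered — not redundant.
Drop P7: Z2, Z14 uncovered — not redundant.
Drop P8: Z10, Z8 uncovered — not redundant.
None of the sensor positions in C is redundant.

0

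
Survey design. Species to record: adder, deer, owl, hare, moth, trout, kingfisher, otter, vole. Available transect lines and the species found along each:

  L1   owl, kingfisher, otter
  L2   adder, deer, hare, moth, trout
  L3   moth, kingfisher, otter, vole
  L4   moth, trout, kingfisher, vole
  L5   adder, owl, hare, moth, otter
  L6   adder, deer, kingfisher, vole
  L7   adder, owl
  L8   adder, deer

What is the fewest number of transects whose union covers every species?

L1, L2, L3 together cover {adder, deer, owl, hare, moth, trout, kingfisher, otter, vole} — every species.
No 2 of the 8 transects cover everything (all 28 pairs fall short), so 3 is minimum.

3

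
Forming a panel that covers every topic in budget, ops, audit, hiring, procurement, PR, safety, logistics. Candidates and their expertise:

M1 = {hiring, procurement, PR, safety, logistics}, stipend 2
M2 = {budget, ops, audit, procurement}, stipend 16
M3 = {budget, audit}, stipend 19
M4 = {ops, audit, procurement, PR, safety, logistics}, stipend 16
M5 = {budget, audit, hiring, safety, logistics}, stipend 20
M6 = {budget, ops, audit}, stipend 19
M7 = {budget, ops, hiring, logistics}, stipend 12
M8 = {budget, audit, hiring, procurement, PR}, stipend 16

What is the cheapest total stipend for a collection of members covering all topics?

M1, M2 cover every topic at stipend 2 + 16 = 18.
Any cover uses at least 2 members; among all covering selections none totals below 18.

18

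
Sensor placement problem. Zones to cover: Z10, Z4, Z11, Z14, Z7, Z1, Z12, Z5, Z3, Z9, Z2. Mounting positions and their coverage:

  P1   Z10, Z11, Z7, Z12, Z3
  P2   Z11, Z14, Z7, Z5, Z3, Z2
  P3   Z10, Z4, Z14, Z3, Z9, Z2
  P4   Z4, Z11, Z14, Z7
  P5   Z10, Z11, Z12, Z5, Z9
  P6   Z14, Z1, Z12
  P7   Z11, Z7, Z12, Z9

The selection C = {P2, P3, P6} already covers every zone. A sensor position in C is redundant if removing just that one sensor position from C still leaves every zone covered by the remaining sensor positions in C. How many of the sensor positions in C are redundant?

0

Drop P2: Z11, Z7, Z5 uncovered — not redundant.
Drop P3: Z10, Z4, Z9 uncovered — not redundant.
Drop P6: Z1, Z12 uncovered — not redundant.
None of the sensor positions in C is redundant.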